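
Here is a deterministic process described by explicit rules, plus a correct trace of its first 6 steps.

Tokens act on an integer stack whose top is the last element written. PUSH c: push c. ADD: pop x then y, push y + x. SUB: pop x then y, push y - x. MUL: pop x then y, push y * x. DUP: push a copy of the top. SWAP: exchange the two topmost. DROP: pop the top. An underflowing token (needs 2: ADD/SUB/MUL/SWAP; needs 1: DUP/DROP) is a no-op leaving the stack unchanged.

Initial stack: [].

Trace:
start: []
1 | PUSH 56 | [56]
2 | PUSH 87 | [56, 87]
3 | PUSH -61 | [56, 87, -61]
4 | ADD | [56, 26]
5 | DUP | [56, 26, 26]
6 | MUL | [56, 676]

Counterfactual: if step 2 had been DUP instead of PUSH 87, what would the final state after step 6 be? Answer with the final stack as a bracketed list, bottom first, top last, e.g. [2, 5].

(re-executing from step 2 with the substitution; state before step 2: [56])
2 | DUP | [56, 56]
3 | PUSH -61 | [56, 56, -61]
4 | ADD | [56, -5]
5 | DUP | [56, -5, -5]
6 | MUL | [56, 25]

[56, 25]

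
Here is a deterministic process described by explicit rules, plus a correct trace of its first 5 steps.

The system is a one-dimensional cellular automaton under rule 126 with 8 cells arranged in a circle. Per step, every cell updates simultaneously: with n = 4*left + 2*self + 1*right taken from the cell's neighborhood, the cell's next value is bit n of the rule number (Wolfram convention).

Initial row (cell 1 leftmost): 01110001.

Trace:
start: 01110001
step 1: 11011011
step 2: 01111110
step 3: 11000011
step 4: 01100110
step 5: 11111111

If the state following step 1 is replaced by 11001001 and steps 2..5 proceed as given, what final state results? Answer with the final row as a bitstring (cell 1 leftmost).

state after step 1 := 11001001
step 2: 01111111
step 3: 11000001
step 4: 01100011
step 5: 11110111

11110111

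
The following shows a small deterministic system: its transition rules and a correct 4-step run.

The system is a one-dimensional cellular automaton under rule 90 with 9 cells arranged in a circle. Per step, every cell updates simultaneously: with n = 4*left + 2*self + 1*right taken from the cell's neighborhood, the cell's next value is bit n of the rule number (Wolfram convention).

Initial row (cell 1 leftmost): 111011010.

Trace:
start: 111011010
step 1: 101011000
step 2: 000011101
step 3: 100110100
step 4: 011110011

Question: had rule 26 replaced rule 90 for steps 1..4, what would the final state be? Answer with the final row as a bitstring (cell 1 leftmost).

(re-executing steps 1..4 under rule 26; state before step 1: 111011010)
step 1: 100010000
step 2: 010101001
step 3: 000000110
step 4: 000001101

000001101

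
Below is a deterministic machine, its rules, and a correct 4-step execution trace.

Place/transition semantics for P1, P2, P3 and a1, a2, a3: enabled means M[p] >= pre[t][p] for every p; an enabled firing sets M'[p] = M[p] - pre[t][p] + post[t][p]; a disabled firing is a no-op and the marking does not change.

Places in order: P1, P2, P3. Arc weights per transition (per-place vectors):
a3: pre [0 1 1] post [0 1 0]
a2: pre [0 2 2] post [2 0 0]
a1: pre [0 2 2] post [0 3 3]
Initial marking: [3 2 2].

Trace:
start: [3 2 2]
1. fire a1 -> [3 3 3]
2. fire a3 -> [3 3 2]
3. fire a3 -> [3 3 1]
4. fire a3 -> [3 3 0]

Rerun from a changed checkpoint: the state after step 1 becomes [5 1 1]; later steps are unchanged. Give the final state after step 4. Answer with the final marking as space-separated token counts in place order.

5 1 0

state after step 1 := [5 1 1]
2. fire a3 -> [5 1 0]
3. fire a3 -> [5 1 0]
4. fire a3 -> [5 1 0]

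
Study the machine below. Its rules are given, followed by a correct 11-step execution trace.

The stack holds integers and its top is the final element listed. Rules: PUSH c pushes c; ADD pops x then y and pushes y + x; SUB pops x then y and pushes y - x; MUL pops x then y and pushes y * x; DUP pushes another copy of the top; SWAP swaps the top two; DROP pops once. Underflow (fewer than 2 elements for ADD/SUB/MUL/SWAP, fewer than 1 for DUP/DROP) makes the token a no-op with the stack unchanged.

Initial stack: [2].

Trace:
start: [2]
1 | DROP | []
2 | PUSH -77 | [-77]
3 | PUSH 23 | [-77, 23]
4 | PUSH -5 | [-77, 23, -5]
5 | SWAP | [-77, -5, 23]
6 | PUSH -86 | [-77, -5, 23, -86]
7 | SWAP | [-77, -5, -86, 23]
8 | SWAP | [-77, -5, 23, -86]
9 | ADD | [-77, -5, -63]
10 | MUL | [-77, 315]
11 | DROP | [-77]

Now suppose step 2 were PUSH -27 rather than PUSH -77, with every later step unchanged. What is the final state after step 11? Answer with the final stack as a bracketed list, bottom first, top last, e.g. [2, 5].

(re-executing from step 2 with the substitution; state before step 2: [])
2 | PUSH -27 | [-27]
3 | PUSH 23 | [-27, 23]
4 | PUSH -5 | [-27, 23, -5]
5 | SWAP | [-27, -5, 23]
6 | PUSH -86 | [-27, -5, 23, -86]
7 | SWAP | [-27, -5, -86, 23]
8 | SWAP | [-27, -5, 23, -86]
9 | ADD | [-27, -5, -63]
10 | MUL | [-27, 315]
11 | DROP | [-27]

[-27]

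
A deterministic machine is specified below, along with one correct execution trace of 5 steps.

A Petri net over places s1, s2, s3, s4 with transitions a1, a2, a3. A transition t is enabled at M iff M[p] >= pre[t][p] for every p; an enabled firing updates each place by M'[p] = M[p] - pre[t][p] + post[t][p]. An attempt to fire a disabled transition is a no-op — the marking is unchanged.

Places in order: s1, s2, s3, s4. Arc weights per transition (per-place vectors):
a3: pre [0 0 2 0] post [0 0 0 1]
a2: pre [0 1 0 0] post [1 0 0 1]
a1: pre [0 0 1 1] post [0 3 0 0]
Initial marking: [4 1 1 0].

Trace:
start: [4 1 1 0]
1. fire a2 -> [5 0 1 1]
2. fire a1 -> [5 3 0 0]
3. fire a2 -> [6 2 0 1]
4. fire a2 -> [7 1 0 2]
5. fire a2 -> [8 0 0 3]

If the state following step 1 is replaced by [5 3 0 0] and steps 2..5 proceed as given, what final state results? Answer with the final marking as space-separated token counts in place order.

state after step 1 := [5 3 0 0]
2. fire a1 -> [5 3 0 0]
3. fire a2 -> [6 2 0 1]
4. fire a2 -> [7 1 0 2]
5. fire a2 -> [8 0 0 3]

8 0 0 3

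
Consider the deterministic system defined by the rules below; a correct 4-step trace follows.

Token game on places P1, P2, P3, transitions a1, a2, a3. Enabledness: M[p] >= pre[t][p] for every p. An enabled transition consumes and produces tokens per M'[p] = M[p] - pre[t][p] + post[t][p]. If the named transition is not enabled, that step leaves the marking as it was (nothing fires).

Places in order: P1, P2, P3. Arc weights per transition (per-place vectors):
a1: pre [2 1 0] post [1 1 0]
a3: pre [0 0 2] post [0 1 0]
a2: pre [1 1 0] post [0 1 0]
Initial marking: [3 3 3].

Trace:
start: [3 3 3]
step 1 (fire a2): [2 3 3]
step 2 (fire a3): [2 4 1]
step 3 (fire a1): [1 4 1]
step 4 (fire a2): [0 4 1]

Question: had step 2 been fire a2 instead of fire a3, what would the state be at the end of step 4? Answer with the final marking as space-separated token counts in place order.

0 3 3

(re-executing from step 2 with the substitution; state before step 2: [2 3 3])
step 2 (fire a2): [1 3 3]
step 3 (fire a1): [1 3 3]
step 4 (fire a2): [0 3 3]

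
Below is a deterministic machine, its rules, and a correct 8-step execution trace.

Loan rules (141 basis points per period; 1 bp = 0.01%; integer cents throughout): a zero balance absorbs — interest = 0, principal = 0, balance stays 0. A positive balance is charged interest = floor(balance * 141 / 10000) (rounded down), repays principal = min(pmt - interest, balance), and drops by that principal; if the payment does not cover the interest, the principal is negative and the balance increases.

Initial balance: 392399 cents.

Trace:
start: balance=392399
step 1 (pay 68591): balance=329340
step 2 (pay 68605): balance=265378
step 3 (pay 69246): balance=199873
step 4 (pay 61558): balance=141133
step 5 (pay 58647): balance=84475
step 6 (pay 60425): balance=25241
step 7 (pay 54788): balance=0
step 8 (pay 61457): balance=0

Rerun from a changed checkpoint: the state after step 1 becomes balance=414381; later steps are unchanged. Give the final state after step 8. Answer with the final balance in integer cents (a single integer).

state after step 1 := balance=414381
step 2 (pay 68605): balance=351618
step 3 (pay 69246): balance=287329
step 4 (pay 61558): balance=229822
step 5 (pay 58647): balance=174415
step 6 (pay 60425): balance=116449
step 7 (pay 54788): balance=63302
step 8 (pay 61457): balance=2737

2737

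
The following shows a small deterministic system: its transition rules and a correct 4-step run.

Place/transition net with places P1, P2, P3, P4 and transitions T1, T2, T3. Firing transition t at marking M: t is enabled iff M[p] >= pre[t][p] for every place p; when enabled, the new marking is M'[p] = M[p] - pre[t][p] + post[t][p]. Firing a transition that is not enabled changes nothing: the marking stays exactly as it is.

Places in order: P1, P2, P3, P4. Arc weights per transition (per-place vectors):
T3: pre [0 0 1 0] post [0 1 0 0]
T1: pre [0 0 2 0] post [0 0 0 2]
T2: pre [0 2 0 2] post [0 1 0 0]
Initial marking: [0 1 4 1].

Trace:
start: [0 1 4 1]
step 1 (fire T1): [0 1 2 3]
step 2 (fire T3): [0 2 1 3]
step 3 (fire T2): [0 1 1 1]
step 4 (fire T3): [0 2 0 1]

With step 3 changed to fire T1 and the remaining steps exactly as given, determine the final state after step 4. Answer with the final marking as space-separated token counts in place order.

0 3 0 3

(re-executing from step 3 with the substitution; state before step 3: [0 2 1 3])
step 3 (fire T1): [0 2 1 3]
step 4 (fire T3): [0 3 0 3]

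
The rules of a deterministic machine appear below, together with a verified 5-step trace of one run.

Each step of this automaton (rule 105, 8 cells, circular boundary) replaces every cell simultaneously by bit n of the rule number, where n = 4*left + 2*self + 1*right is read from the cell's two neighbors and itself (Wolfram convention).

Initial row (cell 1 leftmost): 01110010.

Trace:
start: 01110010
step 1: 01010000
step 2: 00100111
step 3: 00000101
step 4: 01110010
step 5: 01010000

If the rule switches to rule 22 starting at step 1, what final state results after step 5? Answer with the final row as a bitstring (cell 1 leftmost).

10001101

(re-executing steps 1..5 under rule 22; state before step 1: 01110010)
step 1: 10001111
step 2: 01010000
step 3: 11011000
step 4: 00000101
step 5: 10001101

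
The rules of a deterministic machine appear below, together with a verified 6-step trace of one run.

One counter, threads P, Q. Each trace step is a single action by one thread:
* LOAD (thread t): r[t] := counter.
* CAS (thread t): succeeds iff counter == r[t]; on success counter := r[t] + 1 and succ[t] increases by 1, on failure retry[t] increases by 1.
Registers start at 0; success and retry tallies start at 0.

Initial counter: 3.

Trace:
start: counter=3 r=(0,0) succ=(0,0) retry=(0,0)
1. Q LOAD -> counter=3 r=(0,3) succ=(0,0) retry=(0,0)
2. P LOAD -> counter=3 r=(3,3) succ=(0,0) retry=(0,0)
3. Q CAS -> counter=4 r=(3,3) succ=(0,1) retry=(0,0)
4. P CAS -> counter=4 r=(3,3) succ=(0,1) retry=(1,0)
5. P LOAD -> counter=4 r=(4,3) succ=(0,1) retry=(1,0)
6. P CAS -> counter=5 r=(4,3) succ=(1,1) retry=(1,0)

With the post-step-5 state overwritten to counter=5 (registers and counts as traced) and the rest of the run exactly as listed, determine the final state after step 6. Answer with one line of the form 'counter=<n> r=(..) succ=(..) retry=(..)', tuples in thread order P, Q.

counter=5 r=(4,3) succ=(0,1) retry=(2,0)

state after step 5 := counter=5 r=(4,3) succ=(0,1) retry=(1,0)
6. P CAS -> counter=5 r=(4,3) succ=(0,1) retry=(2,0)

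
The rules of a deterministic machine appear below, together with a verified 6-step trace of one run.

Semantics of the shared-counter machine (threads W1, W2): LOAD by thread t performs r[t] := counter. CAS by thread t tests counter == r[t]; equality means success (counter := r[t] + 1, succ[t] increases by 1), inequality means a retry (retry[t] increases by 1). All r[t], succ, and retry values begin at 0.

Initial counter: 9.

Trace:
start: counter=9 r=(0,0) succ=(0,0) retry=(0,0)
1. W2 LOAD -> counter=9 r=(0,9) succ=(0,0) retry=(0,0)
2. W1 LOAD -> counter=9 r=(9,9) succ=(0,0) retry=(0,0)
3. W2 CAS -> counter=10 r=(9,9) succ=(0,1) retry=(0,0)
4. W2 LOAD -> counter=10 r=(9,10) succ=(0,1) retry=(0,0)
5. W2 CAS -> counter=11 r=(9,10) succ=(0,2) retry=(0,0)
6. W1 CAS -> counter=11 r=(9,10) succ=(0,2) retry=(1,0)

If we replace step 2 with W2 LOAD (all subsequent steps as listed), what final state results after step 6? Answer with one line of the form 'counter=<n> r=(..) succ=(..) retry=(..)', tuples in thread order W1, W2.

counter=11 r=(0,10) succ=(0,2) retry=(1,0)

(re-executing from step 2 with the substitution; state before step 2: counter=9 r=(0,9) succ=(0,0) retry=(0,0))
2. W2 LOAD -> counter=9 r=(0,9) succ=(0,0) retry=(0,0)
3. W2 CAS -> counter=10 r=(0,9) succ=(0,1) retry=(0,0)
4. W2 LOAD -> counter=10 r=(0,10) succ=(0,1) retry=(0,0)
5. W2 CAS -> counter=11 r=(0,10) succ=(0,2) retry=(0,0)
6. W1 CAS -> counter=11 r=(0,10) succ=(0,2) retry=(1,0)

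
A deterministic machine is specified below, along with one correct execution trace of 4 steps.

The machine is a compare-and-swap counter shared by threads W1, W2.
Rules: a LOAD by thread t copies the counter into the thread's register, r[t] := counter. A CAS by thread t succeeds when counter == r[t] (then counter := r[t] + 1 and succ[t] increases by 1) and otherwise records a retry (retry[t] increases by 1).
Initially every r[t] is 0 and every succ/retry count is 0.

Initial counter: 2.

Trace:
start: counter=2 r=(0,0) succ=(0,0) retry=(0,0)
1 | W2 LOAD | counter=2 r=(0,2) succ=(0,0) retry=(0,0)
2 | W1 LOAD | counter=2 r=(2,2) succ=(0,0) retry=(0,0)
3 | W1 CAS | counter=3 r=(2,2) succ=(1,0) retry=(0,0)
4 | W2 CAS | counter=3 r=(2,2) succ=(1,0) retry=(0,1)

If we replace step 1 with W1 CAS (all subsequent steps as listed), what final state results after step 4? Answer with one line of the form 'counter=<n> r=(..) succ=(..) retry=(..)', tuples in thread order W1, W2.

(re-executing from step 1 with the substitution; state before step 1: counter=2 r=(0,0) succ=(0,0) retry=(0,0))
1 | W1 CAS | counter=2 r=(0,0) succ=(0,0) retry=(1,0)
2 | W1 LOAD | counter=2 r=(2,0) succ=(0,0) retry=(1,0)
3 | W1 CAS | counter=3 r=(2,0) succ=(1,0) retry=(1,0)
4 | W2 CAS | counter=3 r=(2,0) succ=(1,0) retry=(1,1)

counter=3 r=(2,0) succ=(1,0) retry=(1,1)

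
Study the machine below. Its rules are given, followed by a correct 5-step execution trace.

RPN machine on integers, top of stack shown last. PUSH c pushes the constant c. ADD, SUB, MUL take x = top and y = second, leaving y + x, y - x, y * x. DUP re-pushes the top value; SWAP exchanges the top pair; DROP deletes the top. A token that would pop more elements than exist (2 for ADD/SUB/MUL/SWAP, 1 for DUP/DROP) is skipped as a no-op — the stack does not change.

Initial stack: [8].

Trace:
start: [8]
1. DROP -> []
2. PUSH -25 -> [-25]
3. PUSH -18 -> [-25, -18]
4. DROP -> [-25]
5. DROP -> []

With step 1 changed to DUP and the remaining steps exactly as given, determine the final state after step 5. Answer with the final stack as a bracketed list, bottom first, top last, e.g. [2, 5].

(re-executing from step 1 with the substitution; state before step 1: [8])
1. DUP -> [8, 8]
2. PUSH -25 -> [8, 8, -25]
3. PUSH -18 -> [8, 8, -25, -18]
4. DROP -> [8, 8, -25]
5. DROP -> [8, 8]

[8, 8]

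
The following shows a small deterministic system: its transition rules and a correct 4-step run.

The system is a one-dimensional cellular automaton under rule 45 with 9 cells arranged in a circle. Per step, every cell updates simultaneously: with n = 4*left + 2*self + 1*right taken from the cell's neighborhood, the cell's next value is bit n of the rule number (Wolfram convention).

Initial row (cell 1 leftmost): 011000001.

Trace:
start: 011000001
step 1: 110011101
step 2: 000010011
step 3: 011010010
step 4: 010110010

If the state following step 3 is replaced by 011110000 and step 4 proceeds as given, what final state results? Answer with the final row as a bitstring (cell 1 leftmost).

state after step 3 := 011110000
step 4: 010000111

010000111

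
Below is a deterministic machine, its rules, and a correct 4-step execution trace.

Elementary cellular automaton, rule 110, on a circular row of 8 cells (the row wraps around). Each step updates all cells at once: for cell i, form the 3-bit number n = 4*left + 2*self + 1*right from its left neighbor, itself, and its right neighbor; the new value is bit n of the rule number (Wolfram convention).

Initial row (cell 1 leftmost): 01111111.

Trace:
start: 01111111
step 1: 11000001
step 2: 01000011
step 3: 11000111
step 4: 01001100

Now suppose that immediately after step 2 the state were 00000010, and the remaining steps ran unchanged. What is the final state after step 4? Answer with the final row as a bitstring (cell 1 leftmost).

state after step 2 := 00000010
step 3: 00000110
step 4: 00001110

00001110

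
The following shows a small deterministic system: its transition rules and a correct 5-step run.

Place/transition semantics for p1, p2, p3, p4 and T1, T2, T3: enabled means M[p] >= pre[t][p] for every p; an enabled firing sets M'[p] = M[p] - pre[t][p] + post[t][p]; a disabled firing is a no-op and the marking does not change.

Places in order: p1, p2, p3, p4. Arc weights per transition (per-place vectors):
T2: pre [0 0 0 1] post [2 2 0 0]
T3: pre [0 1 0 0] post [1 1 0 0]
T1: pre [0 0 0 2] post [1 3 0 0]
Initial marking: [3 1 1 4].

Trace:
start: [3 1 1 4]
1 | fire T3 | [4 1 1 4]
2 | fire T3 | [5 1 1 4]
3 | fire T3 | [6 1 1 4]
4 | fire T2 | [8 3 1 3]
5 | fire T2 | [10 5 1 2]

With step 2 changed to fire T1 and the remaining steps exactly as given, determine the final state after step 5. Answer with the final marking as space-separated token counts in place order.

10 8 1 0

(re-executing from step 2 with the substitution; state before step 2: [4 1 1 4])
2 | fire T1 | [5 4 1 2]
3 | fire T3 | [6 4 1 2]
4 | fire T2 | [8 6 1 1]
5 | fire T2 | [10 8 1 0]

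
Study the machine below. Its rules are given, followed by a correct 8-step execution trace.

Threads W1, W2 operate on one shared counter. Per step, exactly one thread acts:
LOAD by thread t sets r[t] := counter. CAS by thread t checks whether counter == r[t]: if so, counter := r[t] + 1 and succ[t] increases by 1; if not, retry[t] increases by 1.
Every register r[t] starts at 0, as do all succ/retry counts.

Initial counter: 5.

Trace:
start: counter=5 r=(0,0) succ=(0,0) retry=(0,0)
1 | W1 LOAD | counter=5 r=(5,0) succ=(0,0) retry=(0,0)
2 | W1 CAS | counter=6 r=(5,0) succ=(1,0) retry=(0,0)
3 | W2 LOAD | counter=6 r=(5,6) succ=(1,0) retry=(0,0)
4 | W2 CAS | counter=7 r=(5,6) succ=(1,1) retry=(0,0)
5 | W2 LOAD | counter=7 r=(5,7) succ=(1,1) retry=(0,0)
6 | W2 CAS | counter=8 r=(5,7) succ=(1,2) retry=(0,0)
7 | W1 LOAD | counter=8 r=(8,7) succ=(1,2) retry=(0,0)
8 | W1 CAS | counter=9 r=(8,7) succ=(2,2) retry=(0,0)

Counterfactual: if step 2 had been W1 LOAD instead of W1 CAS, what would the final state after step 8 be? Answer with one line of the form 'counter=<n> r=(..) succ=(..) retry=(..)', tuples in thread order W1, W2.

(re-executing from step 2 with the substitution; state before step 2: counter=5 r=(5,0) succ=(0,0) retry=(0,0))
2 | W1 LOAD | counter=5 r=(5,0) succ=(0,0) retry=(0,0)
3 | W2 LOAD | counter=5 r=(5,5) succ=(0,0) retry=(0,0)
4 | W2 CAS | counter=6 r=(5,5) succ=(0,1) retry=(0,0)
5 | W2 LOAD | counter=6 r=(5,6) succ=(0,1) retry=(0,0)
6 | W2 CAS | counter=7 r=(5,6) succ=(0,2) retry=(0,0)
7 | W1 LOAD | counter=7 r=(7,6) succ=(0,2) retry=(0,0)
8 | W1 CAS | counter=8 r=(7,6) succ=(1,2) retry=(0,0)

counter=8 r=(7,6) succ=(1,2) retry=(0,0)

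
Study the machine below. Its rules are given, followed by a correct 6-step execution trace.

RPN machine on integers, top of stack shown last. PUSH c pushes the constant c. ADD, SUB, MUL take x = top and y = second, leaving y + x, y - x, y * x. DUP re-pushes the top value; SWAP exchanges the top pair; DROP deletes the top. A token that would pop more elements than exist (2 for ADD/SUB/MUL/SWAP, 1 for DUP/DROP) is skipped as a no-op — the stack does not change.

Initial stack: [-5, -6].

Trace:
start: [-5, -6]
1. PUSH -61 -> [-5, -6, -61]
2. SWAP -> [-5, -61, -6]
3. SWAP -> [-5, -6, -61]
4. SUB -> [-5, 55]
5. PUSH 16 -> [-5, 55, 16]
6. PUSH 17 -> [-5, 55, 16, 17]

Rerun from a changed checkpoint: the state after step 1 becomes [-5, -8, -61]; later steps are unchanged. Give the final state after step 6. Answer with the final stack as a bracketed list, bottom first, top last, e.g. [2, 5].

state after step 1 := [-5, -8, -61]
2. SWAP -> [-5, -61, -8]
3. SWAP -> [-5, -8, -61]
4. SUB -> [-5, 53]
5. PUSH 16 -> [-5, 53, 16]
6. PUSH 17 -> [-5, 53, 16, 17]

[-5, 53, 16, 17]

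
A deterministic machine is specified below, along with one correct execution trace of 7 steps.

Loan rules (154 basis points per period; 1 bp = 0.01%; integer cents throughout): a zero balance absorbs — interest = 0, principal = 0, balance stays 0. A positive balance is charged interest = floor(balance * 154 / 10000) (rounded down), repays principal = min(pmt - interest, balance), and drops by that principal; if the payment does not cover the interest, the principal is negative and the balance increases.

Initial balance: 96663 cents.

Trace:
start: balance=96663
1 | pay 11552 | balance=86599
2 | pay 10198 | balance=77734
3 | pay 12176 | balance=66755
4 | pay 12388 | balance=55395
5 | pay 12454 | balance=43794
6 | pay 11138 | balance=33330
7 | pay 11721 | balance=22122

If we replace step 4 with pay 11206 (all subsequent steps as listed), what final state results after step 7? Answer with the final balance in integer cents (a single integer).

23359

(re-executing from step 4 with the substitution; state before step 4: balance=66755)
4 | pay 11206 | balance=56577
5 | pay 12454 | balance=44994
6 | pay 11138 | balance=34548
7 | pay 11721 | balance=23359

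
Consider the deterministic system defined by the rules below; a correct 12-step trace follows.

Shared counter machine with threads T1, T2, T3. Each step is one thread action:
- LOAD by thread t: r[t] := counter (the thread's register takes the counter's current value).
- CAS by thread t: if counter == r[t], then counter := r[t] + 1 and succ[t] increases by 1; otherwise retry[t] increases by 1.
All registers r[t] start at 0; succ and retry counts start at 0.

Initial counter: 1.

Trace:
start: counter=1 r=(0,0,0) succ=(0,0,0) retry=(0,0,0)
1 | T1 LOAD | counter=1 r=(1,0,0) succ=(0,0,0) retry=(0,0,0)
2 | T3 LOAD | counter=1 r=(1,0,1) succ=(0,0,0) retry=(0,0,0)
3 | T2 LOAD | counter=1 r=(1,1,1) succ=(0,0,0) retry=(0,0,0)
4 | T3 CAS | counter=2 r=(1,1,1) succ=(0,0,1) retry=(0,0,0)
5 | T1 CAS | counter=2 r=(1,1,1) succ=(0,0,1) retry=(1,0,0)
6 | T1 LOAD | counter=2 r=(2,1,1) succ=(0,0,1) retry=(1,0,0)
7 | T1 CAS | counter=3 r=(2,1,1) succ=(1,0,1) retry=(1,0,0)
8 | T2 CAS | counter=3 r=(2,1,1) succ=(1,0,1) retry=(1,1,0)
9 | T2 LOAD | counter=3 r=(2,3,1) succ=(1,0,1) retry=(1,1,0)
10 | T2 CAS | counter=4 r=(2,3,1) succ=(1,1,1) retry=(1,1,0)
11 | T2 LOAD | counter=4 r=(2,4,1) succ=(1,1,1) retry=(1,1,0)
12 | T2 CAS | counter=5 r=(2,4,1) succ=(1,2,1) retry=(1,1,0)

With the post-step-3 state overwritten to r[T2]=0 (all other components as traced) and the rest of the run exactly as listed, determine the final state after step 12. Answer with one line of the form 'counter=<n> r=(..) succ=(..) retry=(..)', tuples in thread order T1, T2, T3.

counter=5 r=(2,4,1) succ=(1,2,1) retry=(1,1,0)

state after step 3 := counter=1 r=(1,0,1) succ=(0,0,0) retry=(0,0,0)
4 | T3 CAS | counter=2 r=(1,0,1) succ=(0,0,1) retry=(0,0,0)
5 | T1 CAS | counter=2 r=(1,0,1) succ=(0,0,1) retry=(1,0,0)
6 | T1 LOAD | counter=2 r=(2,0,1) succ=(0,0,1) retry=(1,0,0)
7 | T1 CAS | counter=3 r=(2,0,1) succ=(1,0,1) retry=(1,0,0)
8 | T2 CAS | counter=3 r=(2,0,1) succ=(1,0,1) retry=(1,1,0)
9 | T2 LOAD | counter=3 r=(2,3,1) succ=(1,0,1) retry=(1,1,0)
10 | T2 CAS | counter=4 r=(2,3,1) succ=(1,1,1) retry=(1,1,0)
11 | T2 LOAD | counter=4 r=(2,4,1) succ=(1,1,1) retry=(1,1,0)
12 | T2 CAS | counter=5 r=(2,4,1) succ=(1,2,1) retry=(1,1,0)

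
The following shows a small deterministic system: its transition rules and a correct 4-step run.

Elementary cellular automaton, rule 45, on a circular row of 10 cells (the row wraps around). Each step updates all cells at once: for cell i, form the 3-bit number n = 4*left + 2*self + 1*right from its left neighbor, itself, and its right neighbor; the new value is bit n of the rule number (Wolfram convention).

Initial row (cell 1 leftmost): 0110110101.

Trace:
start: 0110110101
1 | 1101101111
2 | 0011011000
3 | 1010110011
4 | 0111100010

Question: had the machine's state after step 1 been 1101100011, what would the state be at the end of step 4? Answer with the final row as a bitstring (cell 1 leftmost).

1110101001

state after step 1 := 1101100011
2 | 0011001010
3 | 1010001110
4 | 1110101001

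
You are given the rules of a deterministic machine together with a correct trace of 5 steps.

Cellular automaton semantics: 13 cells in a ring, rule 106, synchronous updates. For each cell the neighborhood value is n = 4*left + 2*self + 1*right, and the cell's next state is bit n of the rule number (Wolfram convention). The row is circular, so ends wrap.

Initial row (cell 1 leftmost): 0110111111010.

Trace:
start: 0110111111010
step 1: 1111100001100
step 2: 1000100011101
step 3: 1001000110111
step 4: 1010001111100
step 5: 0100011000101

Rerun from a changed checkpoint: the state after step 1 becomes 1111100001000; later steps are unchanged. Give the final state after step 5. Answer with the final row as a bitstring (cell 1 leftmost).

0100010001111

state after step 1 := 1111100001000
step 2: 1000100010001
step 3: 1001000100011
step 4: 1010001000110
step 5: 0100010001111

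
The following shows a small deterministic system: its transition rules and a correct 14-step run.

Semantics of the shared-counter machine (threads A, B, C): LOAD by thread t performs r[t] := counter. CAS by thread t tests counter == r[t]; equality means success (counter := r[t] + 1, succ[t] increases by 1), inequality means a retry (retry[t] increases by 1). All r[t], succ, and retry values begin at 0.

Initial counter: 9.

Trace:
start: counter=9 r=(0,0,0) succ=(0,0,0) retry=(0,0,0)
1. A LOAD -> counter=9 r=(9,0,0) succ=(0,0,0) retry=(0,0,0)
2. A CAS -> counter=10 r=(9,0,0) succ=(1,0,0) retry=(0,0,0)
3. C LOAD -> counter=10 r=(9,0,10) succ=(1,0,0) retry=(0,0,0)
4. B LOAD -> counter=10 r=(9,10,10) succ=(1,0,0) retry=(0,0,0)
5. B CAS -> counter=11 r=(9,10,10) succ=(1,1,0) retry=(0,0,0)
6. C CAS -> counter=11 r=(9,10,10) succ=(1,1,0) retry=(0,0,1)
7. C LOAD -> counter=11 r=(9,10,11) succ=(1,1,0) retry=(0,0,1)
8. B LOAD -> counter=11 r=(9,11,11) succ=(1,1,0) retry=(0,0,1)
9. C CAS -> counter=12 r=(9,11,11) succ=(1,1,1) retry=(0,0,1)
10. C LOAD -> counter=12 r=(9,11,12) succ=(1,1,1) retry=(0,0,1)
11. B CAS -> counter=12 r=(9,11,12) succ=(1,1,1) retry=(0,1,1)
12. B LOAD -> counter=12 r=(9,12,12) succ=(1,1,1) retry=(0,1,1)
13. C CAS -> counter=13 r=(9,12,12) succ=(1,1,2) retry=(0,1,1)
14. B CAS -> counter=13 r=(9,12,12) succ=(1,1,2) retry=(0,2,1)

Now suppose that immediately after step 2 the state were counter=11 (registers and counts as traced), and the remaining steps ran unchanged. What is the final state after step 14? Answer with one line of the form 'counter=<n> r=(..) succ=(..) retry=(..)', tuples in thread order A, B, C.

counter=14 r=(9,13,13) succ=(1,1,2) retry=(0,2,1)

state after step 2 := counter=11 r=(9,0,0) succ=(1,0,0) retry=(0,0,0)
3. C LOAD -> counter=11 r=(9,0,11) succ=(1,0,0) retry=(0,0,0)
4. B LOAD -> counter=11 r=(9,11,11) succ=(1,0,0) retry=(0,0,0)
5. B CAS -> counter=12 r=(9,11,11) succ=(1,1,0) retry=(0,0,0)
6. C CAS -> counter=12 r=(9,11,11) succ=(1,1,0) retry=(0,0,1)
7. C LOAD -> counter=12 r=(9,11,12) succ=(1,1,0) retry=(0,0,1)
8. B LOAD -> counter=12 r=(9,12,12) succ=(1,1,0) retry=(0,0,1)
9. C CAS -> counter=13 r=(9,12,12) succ=(1,1,1) retry=(0,0,1)
10. C LOAD -> counter=13 r=(9,12,13) succ=(1,1,1) retry=(0,0,1)
11. B CAS -> counter=13 r=(9,12,13) succ=(1,1,1) retry=(0,1,1)
12. B LOAD -> counter=13 r=(9,13,13) succ=(1,1,1) retry=(0,1,1)
13. C CAS -> counter=14 r=(9,13,13) succ=(1,1,2) retry=(0,1,1)
14. B CAS -> counter=14 r=(9,13,13) succ=(1,1,2) retry=(0,2,1)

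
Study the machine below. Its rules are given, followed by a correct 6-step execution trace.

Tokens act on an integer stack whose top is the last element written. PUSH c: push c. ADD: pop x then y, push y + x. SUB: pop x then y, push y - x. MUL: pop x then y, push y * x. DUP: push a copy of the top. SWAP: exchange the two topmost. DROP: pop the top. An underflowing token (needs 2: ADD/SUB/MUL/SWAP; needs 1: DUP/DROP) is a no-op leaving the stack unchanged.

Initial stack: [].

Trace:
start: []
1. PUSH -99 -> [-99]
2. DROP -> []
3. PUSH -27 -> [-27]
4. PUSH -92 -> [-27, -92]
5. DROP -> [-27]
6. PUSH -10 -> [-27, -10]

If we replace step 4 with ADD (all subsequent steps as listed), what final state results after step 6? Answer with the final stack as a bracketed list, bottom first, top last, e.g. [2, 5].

[-10]

(re-executing from step 4 with the substitution; state before step 4: [-27])
4. ADD -> [-27]
5. DROP -> []
6. PUSH -10 -> [-10]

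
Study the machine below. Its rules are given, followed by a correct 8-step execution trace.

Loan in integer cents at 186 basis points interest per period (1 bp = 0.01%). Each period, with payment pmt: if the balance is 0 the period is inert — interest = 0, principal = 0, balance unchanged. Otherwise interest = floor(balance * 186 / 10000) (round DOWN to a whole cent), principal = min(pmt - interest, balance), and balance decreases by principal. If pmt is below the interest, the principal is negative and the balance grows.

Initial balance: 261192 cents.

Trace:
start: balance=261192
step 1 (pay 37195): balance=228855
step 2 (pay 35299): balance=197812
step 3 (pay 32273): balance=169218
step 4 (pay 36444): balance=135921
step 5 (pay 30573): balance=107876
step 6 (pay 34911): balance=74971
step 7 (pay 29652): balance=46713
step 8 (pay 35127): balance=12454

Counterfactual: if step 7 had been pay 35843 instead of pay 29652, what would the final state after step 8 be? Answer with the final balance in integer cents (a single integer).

(re-executing from step 7 with the substitution; state before step 7: balance=74971)
step 7 (pay 35843): balance=40522
step 8 (pay 35127): balance=6148

6148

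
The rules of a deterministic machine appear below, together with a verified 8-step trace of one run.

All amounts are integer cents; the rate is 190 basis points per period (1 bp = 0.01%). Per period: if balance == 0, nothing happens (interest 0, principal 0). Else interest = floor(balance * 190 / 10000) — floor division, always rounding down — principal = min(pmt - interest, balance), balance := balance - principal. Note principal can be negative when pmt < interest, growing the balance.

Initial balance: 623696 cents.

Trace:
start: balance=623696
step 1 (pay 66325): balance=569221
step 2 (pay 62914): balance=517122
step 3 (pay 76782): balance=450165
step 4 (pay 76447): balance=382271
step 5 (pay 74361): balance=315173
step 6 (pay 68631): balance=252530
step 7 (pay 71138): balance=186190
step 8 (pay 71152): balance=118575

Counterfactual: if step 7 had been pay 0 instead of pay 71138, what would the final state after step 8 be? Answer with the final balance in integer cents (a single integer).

(re-executing from step 7 with the substitution; state before step 7: balance=252530)
step 7 (pay 0): balance=257328
step 8 (pay 71152): balance=191065

191065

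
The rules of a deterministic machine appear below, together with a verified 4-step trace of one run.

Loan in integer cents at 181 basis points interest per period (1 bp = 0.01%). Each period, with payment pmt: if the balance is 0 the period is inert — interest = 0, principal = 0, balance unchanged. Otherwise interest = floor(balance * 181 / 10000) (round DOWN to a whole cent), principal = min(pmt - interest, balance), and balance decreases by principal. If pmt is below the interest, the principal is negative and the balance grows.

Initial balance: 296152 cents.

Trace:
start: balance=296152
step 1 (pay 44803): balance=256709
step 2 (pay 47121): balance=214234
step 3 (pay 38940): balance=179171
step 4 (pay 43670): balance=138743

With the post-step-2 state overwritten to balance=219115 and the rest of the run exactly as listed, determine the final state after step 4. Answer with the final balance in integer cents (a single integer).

143802

state after step 2 := balance=219115
step 3 (pay 38940): balance=184140
step 4 (pay 43670): balance=143802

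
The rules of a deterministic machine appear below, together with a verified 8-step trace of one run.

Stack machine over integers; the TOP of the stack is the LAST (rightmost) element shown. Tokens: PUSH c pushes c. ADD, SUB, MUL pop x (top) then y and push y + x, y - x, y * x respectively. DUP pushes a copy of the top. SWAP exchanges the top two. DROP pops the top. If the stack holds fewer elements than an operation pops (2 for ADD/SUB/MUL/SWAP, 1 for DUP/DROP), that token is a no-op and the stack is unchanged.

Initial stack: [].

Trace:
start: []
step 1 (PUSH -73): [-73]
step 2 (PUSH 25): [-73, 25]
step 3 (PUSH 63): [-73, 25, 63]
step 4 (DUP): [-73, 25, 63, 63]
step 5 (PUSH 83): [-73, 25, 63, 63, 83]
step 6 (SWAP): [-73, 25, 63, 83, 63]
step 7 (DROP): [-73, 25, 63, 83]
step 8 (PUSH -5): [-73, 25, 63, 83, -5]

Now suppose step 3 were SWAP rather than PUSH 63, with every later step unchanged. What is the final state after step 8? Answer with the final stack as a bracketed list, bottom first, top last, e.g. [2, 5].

(re-executing from step 3 with the substitution; state before step 3: [-73, 25])
step 3 (SWAP): [25, -73]
step 4 (DUP): [25, -73, -73]
step 5 (PUSH 83): [25, -73, -73, 83]
step 6 (SWAP): [25, -73, 83, -73]
step 7 (DROP): [25, -73, 83]
step 8 (PUSH -5): [25, -73, 83, -5]

[25, -73, 83, -5]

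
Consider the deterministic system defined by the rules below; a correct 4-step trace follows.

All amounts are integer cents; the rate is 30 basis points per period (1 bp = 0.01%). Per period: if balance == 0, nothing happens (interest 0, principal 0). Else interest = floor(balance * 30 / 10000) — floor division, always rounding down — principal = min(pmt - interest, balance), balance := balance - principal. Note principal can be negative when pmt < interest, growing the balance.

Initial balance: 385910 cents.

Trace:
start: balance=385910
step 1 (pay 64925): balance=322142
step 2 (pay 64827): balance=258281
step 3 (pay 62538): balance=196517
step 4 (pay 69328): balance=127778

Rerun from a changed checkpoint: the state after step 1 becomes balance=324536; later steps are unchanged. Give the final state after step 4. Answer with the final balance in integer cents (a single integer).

130194

state after step 1 := balance=324536
step 2 (pay 64827): balance=260682
step 3 (pay 62538): balance=198926
step 4 (pay 69328): balance=130194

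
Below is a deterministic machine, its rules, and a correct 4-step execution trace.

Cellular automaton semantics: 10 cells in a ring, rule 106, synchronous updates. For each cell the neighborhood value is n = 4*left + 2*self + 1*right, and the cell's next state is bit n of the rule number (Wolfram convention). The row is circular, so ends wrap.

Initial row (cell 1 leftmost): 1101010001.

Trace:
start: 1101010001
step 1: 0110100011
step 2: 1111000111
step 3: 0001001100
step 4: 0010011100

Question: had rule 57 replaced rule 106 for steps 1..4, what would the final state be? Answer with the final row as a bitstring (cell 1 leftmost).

(re-executing steps 1..4 under rule 57; state before step 1: 1101010001)
step 1: 0010101101
step 2: 1001011010
step 3: 0100110101
step 4: 1010101010

1010101010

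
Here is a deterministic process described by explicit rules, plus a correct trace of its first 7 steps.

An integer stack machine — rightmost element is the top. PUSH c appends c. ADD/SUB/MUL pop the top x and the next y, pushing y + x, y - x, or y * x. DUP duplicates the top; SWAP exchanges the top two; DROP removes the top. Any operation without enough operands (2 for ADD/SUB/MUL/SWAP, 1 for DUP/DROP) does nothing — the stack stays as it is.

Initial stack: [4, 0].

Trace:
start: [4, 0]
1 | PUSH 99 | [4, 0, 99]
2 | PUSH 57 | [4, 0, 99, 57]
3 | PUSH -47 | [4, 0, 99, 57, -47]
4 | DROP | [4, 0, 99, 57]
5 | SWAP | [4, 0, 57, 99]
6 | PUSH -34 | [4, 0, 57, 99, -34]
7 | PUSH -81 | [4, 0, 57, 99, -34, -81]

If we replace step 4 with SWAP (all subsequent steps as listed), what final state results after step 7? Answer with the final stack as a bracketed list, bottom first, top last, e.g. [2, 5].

(re-executing from step 4 with the substitution; state before step 4: [4, 0, 99, 57, -47])
4 | SWAP | [4, 0, 99, -47, 57]
5 | SWAP | [4, 0, 99, 57, -47]
6 | PUSH -34 | [4, 0, 99, 57, -47, -34]
7 | PUSH -81 | [4, 0, 99, 57, -47, -34, -81]

[4, 0, 99, 57, -47, -34, -81]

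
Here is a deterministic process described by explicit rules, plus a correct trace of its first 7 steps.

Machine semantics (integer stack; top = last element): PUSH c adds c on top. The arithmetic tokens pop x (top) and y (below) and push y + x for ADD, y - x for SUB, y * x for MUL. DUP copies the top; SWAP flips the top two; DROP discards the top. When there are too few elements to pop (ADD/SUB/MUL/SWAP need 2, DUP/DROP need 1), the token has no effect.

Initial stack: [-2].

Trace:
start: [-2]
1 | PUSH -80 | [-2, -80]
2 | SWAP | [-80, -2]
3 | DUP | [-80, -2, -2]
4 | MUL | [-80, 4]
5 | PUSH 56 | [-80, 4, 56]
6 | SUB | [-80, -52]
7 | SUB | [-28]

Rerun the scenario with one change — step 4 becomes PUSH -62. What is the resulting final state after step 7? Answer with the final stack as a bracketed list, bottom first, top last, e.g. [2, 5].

(re-executing from step 4 with the substitution; state before step 4: [-80, -2, -2])
4 | PUSH -62 | [-80, -2, -2, -62]
5 | PUSH 56 | [-80, -2, -2, -62, 56]
6 | SUB | [-80, -2, -2, -118]
7 | SUB | [-80, -2, 116]

[-80, -2, 116]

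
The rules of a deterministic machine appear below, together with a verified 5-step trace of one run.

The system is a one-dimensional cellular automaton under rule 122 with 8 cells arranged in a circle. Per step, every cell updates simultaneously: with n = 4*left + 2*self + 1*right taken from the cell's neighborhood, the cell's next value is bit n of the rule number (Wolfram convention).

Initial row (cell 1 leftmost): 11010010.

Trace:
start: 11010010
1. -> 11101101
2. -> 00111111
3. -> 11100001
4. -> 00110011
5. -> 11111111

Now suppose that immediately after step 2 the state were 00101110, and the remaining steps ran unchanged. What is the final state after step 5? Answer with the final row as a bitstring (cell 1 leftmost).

state after step 2 := 00101110
3. -> 01011011
4. -> 10111111
5. -> 11100000

11100000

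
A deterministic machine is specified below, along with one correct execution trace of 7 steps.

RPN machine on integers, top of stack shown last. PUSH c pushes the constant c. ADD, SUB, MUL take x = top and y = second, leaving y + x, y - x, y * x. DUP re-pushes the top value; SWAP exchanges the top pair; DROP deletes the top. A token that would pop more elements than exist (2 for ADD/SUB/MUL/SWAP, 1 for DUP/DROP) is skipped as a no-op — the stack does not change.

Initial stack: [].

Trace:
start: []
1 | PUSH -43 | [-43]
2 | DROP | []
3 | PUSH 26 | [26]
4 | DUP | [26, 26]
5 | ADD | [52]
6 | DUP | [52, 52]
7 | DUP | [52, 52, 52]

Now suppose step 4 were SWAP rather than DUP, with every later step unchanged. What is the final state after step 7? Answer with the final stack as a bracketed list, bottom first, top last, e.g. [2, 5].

(re-executing from step 4 with the substitution; state before step 4: [26])
4 | SWAP | [26]
5 | ADD | [26]
6 | DUP | [26, 26]
7 | DUP | [26, 26, 26]

[26, 26, 26]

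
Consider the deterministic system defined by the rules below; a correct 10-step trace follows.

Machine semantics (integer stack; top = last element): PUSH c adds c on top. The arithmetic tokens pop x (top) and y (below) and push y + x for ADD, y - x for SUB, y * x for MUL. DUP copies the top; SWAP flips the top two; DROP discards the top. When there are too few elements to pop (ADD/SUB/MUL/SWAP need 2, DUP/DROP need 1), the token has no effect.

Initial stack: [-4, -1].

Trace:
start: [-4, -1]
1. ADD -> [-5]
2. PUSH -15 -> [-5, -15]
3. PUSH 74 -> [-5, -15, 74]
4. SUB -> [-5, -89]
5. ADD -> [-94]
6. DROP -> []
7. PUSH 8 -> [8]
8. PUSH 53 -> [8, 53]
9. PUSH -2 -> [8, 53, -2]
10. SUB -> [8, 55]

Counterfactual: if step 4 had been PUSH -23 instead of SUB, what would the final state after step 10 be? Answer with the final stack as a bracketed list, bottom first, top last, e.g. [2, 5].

(re-executing from step 4 with the substitution; state before step 4: [-5, -15, 74])
4. PUSH -23 -> [-5, -15, 74, -23]
5. ADD -> [-5, -15, 51]
6. DROP -> [-5, -15]
7. PUSH 8 -> [-5, -15, 8]
8. PUSH 53 -> [-5, -15, 8, 53]
9. PUSH -2 -> [-5, -15, 8, 53, -2]
10. SUB -> [-5, -15, 8, 55]

[-5, -15, 8, 55]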